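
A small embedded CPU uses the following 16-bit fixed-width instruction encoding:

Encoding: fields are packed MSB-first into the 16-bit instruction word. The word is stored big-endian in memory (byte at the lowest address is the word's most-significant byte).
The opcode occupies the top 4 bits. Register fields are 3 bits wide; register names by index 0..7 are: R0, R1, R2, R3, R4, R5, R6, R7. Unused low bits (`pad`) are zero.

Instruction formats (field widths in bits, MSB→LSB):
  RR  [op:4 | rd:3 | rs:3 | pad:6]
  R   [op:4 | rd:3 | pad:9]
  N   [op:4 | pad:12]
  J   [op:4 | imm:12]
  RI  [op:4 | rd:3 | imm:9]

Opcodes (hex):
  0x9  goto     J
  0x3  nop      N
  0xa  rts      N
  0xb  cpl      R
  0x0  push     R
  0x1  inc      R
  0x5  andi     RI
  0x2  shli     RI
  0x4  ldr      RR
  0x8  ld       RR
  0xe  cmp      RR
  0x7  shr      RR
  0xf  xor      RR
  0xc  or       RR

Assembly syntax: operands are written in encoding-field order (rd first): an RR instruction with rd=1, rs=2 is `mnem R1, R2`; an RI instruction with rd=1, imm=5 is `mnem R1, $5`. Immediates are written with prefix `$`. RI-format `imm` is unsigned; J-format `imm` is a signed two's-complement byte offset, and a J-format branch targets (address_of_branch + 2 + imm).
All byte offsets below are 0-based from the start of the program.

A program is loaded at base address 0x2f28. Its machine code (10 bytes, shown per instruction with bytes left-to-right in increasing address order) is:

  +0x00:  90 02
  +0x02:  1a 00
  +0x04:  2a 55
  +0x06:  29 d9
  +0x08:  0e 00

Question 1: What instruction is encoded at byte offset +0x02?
inc R5

+0x02: 1a 00 ⇒ word 0x1a00 (big)
  op=0x1a00>>12=0x1 ⇒ inc (R)
  rd: (w>>9)&0x7=0x5 → R5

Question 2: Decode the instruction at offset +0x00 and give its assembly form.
goto $2

off 0x00: read 90 02 as big → 0x9002
  opcode bits[15:12]=0x9: goto/J
  imm: (w>>0)&0xfff=0x2 → $2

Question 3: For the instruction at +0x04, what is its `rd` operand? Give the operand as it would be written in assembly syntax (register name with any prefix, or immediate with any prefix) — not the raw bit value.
[04] 2a 55 → 0x2a55
  opcode bits[15:12]=0x2: shli/RI
  [11:9] rd=5 = R5
  [8:0] imm=85 = $85

R5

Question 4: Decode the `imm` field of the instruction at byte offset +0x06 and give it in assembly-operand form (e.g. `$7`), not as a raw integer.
@+06  big-endian(29 d9) = 0x29d9
  op=0x29d9>>12=0x2 ⇒ shli (RI)
  [11:9] rd=4 = R4
  [8:0] imm=473 = $473

$473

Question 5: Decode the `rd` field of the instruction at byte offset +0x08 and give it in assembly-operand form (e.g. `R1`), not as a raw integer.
@+08  big-endian(0e 00) = 0x0e00
  opcode bits[15:12]=0x0: push/R
  rd: (w>>9)&0x7=0x7 → R7

R7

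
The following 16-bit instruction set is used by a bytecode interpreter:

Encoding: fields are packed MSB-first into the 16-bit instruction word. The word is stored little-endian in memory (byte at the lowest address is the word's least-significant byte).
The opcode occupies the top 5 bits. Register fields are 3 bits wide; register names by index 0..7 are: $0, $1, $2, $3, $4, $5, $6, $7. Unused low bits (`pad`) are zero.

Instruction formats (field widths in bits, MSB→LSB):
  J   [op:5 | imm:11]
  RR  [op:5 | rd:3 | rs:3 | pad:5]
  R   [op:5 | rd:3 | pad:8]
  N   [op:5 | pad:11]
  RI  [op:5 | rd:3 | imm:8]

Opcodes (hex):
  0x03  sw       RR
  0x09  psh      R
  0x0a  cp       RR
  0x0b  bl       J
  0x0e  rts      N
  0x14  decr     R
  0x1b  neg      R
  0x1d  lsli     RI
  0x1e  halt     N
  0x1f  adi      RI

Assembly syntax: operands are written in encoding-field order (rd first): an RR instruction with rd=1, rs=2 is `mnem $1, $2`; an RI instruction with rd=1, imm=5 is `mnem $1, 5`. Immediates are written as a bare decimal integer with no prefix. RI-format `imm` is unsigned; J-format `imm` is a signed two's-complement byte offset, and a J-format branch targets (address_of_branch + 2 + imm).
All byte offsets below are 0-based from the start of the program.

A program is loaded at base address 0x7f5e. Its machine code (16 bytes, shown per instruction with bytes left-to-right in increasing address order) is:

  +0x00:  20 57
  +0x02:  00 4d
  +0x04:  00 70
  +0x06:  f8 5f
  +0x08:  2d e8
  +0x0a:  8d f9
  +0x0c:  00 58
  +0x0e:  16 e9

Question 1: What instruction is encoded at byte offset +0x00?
cp $7, $1

off 0x00: read 20 57 as little → 0x5720
  op=0x5720>>11=0xa ⇒ cp (RR)
  rd: (w>>8)&0x7=0x7 → $7
  rs: (w>>5)&0x7=0x1 → $1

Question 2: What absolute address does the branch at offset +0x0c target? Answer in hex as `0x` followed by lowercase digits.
0x7f6c

+0x0c: 00 58 ⇒ word 0x5800 (little)
  op=0x5800>>11=0xb ⇒ bl (J)
  imm@[10:0]=0x0 ⇒ 0
  target = base 0x7f5e + off 0x0c + 2 + imm 0 = 0x7f6c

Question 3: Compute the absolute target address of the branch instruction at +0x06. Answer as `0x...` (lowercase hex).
+0x06: f8 5f ⇒ word 0x5ff8 (little)
  opcode bits[15:11]=0xb: bl/J
  [10:0] imm=2040 (s11→-8) = -8
  target = base 0x7f5e + off 0x06 + 2 + imm -8 = 0x7f5e

0x7f5e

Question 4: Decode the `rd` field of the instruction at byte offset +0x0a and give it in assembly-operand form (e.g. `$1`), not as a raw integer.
$1

+0x0a: 8d f9 ⇒ word 0xf98d (little)
  opcode bits[15:11]=0x1f: adi/RI
  rd: (w>>8)&0x7=0x1 → $1
  imm: (w>>0)&0xff=0x8d → 141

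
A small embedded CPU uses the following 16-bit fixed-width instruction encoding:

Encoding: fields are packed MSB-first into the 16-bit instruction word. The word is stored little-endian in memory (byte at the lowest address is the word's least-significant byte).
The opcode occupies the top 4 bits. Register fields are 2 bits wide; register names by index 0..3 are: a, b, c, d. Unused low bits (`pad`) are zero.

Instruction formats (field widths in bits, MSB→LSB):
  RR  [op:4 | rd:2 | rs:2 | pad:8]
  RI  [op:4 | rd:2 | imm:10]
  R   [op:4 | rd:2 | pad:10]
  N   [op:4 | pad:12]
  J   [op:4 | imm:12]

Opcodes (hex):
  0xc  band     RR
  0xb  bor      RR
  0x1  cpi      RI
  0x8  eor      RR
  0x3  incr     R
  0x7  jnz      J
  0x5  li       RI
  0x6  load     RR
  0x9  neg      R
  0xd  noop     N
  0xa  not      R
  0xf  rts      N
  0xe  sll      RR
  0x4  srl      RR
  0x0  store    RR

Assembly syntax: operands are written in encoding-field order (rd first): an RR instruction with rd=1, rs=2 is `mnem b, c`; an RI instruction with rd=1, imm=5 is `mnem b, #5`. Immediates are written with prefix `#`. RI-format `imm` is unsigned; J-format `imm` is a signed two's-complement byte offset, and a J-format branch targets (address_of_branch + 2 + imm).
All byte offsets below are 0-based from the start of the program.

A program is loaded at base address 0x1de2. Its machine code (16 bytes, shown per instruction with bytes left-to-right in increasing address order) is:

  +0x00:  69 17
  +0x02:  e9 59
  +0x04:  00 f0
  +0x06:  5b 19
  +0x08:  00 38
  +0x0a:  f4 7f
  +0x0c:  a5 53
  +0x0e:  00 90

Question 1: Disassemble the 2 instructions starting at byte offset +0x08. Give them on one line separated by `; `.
@+08  little-endian(00 38) = 0x3800
  opcode bits[15:12]=0x3: incr/R
  [11:10] rd=2 = c
@+0a  little-endian(f4 7f) = 0x7ff4
  opcode bits[15:12]=0x7: jnz/J
  [11:0] imm=4084 (s12→-12) = #-12

incr c; jnz #-12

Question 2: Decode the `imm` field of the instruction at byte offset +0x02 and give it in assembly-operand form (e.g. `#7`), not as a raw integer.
+0x02: e9 59 ⇒ word 0x59e9 (little)
  op=0x59e9>>12=0x5 ⇒ li (RI)
  rd@[11:10]=0x2 ⇒ c
  imm@[9:0]=0x1e9 ⇒ #489

#489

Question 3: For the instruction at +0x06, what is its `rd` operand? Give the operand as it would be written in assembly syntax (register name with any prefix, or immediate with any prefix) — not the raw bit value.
c

+0x06: 5b 19 ⇒ word 0x195b (little)
  opcode bits[15:12]=0x1: cpi/RI
  rd: (w>>10)&0x3=0x2 → c
  imm: (w>>0)&0x3ff=0x15b → #347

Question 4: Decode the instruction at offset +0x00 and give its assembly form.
@+00  little-endian(69 17) = 0x1769
  top 4b → 0x1 → cpi [RI]
  [11:10] rd=1 = b
  [9:0] imm=873 = #873

cpi b, #873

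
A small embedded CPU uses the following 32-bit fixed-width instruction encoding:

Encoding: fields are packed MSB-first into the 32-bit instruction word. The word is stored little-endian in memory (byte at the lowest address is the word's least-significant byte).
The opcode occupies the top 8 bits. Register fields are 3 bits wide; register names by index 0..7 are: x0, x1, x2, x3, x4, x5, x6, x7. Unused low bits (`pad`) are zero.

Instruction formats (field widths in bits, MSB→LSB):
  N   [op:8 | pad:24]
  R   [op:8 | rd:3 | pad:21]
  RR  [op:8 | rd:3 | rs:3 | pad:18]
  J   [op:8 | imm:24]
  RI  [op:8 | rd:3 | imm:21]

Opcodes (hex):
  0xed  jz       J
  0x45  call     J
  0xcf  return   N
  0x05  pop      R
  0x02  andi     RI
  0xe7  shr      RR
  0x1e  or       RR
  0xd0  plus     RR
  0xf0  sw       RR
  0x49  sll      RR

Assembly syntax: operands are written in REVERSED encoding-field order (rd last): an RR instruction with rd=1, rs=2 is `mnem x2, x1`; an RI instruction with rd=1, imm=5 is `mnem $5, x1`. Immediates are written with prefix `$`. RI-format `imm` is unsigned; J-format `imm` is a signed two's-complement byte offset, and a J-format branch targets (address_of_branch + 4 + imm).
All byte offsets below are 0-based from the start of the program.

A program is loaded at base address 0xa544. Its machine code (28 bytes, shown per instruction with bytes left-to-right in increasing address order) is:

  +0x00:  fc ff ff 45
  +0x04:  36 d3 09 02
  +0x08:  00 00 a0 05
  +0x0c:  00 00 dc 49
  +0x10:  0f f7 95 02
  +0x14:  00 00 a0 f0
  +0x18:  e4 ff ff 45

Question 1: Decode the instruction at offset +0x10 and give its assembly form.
@+10  little-endian(0f f7 95 02) = 0x0295f70f
  op=0x0295f70f>>24=0x2 ⇒ andi (RI)
  rd@[23:21]=0x4 ⇒ x4
  imm@[20:0]=0x15f70f ⇒ $1439503

andi $1439503, x4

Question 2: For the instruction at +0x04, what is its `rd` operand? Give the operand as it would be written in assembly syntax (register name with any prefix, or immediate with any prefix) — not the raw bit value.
[04] 36 d3 09 02 → 0x0209d336
  opcode bits[31:24]=0x2: andi/RI
  rd@[23:21]=0x0 ⇒ x0
  imm@[20:0]=0x9d336 ⇒ $643894

x0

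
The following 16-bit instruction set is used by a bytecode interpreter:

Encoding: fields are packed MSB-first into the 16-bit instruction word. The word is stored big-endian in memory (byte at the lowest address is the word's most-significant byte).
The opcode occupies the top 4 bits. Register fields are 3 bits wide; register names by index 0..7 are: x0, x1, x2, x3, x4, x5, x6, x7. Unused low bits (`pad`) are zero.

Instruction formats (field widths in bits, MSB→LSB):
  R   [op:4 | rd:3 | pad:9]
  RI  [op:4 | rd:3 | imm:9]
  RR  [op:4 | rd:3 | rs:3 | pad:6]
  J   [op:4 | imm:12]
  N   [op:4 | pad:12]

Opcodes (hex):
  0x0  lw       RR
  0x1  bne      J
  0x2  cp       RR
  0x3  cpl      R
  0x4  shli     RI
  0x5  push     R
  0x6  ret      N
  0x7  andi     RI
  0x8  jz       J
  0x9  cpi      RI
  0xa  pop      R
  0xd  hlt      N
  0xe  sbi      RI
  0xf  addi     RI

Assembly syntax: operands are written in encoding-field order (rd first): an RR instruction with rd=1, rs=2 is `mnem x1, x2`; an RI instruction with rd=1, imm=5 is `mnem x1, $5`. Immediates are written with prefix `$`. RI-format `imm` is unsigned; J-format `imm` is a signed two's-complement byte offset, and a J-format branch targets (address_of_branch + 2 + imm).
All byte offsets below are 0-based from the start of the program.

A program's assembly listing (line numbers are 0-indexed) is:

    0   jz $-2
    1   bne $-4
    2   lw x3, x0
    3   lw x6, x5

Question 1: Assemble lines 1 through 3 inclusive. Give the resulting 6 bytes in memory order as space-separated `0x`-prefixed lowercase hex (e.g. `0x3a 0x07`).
0x1f 0xfc 0x06 0x00 0x0d 0x40

line 1 (bne): pack op=0x1:4|imm=-4:12 = 0x1ffc; big→ 1f fc
line 2 (lw): pack op=0x0:4|rd=3:3|rs=0:3|pad=0:6 = 0x0600; big→ 06 00
line 3 (lw): pack op=0x0:4|rd=6:3|rs=5:3|pad=0:6 = 0x0d40; big→ 0d 40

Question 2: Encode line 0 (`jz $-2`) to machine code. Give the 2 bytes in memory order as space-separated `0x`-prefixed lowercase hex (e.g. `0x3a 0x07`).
L0: jz op=0x8:4|imm=-2:12 ⇒ 0x8ffe ⇒ big 8f fe

0x8f 0xfe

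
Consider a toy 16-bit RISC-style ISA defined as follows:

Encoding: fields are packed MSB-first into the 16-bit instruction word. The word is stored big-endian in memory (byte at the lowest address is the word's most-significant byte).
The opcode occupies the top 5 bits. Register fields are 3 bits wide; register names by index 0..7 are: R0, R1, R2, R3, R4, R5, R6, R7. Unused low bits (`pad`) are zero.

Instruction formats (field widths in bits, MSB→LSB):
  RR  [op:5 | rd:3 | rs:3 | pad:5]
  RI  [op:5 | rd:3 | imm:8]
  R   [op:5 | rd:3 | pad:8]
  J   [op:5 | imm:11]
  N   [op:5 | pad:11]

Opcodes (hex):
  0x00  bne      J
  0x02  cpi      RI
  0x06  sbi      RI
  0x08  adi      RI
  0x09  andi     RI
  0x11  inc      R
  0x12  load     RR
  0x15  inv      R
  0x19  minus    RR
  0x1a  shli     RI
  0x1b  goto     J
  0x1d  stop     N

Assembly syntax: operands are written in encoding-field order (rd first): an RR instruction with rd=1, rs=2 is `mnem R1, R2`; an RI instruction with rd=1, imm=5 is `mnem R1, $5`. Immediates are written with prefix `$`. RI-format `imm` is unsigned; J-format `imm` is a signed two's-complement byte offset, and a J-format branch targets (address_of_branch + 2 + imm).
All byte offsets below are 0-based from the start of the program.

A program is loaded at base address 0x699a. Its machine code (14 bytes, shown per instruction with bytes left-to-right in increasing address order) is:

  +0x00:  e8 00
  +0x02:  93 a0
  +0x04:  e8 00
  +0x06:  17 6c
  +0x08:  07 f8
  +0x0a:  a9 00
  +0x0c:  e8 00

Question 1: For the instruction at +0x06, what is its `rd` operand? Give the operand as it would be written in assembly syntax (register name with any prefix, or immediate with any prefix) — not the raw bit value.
[06] 17 6c → 0x176c
  top 5b → 0x2 → cpi [RI]
  [10:8] rd=7 = R7
  [7:0] imm=108 = $108

R7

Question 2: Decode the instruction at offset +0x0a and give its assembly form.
inv R1

@+0a  big-endian(a9 00) = 0xa900
  opcode bits[15:11]=0x15: inv/R
  [10:8] rd=1 = R1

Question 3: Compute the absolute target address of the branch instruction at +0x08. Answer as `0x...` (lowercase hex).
0x699c

off 0x08: read 07 f8 as big → 0x07f8
  top 5b → 0x0 → bne [J]
  imm@[10:0]=0x7f8 (s11→-8) ⇒ $-8
  target = base 0x699a + off 0x08 + 2 + imm -8 = 0x699c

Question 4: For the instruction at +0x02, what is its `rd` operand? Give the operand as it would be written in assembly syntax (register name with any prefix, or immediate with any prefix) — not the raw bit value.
R3

off 0x02: read 93 a0 as big → 0x93a0
  top 5b → 0x12 → load [RR]
  [10:8] rd=3 = R3
  [7:5] rs=5 = R5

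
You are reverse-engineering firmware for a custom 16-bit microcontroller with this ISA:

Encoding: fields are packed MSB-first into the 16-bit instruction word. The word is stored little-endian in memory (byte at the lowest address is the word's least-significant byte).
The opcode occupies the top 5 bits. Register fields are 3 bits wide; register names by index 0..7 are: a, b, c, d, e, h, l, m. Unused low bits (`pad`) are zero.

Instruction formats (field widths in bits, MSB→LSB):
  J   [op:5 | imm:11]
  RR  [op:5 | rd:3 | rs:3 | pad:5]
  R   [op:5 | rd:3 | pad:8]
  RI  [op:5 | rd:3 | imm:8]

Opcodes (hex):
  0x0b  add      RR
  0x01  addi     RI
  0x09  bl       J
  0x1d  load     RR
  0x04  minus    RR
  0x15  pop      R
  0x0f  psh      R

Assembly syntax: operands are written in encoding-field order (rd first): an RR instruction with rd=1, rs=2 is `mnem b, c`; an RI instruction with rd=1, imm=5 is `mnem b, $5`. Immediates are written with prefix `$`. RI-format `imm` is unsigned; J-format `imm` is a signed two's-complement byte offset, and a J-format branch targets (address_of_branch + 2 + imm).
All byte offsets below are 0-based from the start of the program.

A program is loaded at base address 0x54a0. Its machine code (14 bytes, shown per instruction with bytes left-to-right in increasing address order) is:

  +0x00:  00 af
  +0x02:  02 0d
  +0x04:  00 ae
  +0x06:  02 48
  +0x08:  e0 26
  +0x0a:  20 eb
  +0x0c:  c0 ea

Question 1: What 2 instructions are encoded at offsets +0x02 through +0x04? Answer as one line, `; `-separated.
+0x02: 02 0d ⇒ word 0x0d02 (little)
  opcode bits[15:11]=0x1: addi/RI
  [10:8] rd=5 = h
  [7:0] imm=2 = $2
+0x04: 00 ae ⇒ word 0xae00 (little)
  opcode bits[15:11]=0x15: pop/R
  [10:8] rd=6 = l

addi h, $2; pop l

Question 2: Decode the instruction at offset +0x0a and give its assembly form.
load d, b

+0x0a: 20 eb ⇒ word 0xeb20 (little)
  opcode bits[15:11]=0x1d: load/RR
  [10:8] rd=3 = d
  [7:5] rs=1 = b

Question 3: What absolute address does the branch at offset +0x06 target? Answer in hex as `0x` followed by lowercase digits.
0x54aa

off 0x06: read 02 48 as little → 0x4802
  top 5b → 0x9 → bl [J]
  imm@[10:0]=0x2 ⇒ $2
  target = base 0x54a0 + off 0x06 + 2 + imm 2 = 0x54aa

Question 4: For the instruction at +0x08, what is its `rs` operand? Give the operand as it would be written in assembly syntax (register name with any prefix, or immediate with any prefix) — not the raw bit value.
m

[08] e0 26 → 0x26e0
  top 5b → 0x4 → minus [RR]
  [10:8] rd=6 = l
  [7:5] rs=7 = m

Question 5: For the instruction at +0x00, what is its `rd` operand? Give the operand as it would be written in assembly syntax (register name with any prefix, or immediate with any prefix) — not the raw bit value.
off 0x00: read 00 af as little → 0xaf00
  op=0xaf00>>11=0x15 ⇒ pop (R)
  rd: (w>>8)&0x7=0x7 → m

m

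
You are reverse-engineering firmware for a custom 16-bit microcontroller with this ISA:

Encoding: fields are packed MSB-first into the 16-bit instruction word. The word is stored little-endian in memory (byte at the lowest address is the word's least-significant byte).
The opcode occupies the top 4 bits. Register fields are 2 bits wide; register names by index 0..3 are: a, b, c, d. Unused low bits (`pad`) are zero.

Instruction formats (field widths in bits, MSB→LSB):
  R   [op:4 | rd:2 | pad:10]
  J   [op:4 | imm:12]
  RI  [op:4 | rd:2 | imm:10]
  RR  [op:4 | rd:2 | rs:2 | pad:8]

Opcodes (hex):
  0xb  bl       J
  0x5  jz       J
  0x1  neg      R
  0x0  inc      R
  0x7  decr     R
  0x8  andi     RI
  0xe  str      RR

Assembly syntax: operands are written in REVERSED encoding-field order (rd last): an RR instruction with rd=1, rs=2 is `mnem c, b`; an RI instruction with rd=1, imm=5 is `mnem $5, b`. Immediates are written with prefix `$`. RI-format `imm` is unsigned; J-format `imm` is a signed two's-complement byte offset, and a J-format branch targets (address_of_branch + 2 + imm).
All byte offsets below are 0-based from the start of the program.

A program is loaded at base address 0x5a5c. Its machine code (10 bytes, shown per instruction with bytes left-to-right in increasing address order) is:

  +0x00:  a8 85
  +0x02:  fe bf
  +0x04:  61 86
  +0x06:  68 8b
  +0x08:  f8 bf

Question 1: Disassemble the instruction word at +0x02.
[02] fe bf → 0xbffe
  top 4b → 0xb → bl [J]
  imm: (w>>0)&0xfff=0xffe (s12→-2) → $-2

bl $-2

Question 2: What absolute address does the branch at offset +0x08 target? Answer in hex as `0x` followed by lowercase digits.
off 0x08: read f8 bf as little → 0xbff8
  op=0xbff8>>12=0xb ⇒ bl (J)
  imm: (w>>0)&0xfff=0xff8 (s12→-8) → $-8
  target = base 0x5a5c + off 0x08 + 2 + imm -8 = 0x5a5e

0x5a5e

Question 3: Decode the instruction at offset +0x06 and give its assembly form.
@+06  little-endian(68 8b) = 0x8b68
  op=0x8b68>>12=0x8 ⇒ andi (RI)
  rd@[11:10]=0x2 ⇒ c
  imm@[9:0]=0x368 ⇒ $872

andi $872, c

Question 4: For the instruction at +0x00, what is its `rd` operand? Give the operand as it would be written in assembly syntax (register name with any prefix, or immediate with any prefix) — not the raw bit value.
b

[00] a8 85 → 0x85a8
  top 4b → 0x8 → andi [RI]
  rd: (w>>10)&0x3=0x1 → b
  imm: (w>>0)&0x3ff=0x1a8 → $424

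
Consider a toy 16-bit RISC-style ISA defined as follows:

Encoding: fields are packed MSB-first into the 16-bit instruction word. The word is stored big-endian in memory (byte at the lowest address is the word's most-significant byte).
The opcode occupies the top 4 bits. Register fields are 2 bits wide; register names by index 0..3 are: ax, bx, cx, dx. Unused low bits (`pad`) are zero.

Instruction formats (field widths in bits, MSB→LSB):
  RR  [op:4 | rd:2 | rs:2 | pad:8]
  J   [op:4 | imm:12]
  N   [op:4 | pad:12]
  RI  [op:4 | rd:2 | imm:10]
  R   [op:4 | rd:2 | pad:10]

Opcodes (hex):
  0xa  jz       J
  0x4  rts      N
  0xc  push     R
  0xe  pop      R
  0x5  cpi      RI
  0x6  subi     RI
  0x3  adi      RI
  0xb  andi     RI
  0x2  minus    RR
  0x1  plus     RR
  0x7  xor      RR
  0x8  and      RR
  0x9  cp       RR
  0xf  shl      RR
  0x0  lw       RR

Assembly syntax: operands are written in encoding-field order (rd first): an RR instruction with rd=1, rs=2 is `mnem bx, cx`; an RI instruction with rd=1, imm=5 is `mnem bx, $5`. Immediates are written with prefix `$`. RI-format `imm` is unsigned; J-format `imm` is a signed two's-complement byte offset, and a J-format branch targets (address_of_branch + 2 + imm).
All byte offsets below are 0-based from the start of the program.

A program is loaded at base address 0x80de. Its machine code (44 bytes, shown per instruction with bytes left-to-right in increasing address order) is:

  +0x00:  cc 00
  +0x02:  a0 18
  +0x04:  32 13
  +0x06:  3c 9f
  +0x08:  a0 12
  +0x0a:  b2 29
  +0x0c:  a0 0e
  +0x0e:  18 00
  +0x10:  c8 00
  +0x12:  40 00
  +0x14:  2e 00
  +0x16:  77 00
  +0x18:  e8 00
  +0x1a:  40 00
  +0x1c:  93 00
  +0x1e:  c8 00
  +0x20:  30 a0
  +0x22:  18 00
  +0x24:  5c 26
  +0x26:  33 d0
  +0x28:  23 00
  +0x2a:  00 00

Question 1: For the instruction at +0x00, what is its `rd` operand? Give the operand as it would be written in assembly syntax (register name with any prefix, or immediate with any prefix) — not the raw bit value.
dx

off 0x00: read cc 00 as big → 0xcc00
  top 4b → 0xc → push [R]
  rd: (w>>10)&0x3=0x3 → dx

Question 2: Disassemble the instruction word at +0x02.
jz $24

@+02  big-endian(a0 18) = 0xa018
  op=0xa018>>12=0xa ⇒ jz (J)
  imm: (w>>0)&0xfff=0x18 → $24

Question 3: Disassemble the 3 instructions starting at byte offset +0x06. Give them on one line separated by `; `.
adi dx, $159; jz $18; andi ax, $553

[06] 3c 9f → 0x3c9f
  top 4b → 0x3 → adi [RI]
  rd@[11:10]=0x3 ⇒ dx
  imm@[9:0]=0x9f ⇒ $159
[08] a0 12 → 0xa012
  top 4b → 0xa → jz [J]
  imm@[11:0]=0x12 ⇒ $18
[0a] b2 29 → 0xb229
  top 4b → 0xb → andi [RI]
  rd@[11:10]=0x0 ⇒ ax
  imm@[9:0]=0x229 ⇒ $553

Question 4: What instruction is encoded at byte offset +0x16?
@+16  big-endian(77 00) = 0x7700
  opcode bits[15:12]=0x7: xor/RR
  [11:10] rd=1 = bx
  [9:8] rs=3 = dx

xor bx, dx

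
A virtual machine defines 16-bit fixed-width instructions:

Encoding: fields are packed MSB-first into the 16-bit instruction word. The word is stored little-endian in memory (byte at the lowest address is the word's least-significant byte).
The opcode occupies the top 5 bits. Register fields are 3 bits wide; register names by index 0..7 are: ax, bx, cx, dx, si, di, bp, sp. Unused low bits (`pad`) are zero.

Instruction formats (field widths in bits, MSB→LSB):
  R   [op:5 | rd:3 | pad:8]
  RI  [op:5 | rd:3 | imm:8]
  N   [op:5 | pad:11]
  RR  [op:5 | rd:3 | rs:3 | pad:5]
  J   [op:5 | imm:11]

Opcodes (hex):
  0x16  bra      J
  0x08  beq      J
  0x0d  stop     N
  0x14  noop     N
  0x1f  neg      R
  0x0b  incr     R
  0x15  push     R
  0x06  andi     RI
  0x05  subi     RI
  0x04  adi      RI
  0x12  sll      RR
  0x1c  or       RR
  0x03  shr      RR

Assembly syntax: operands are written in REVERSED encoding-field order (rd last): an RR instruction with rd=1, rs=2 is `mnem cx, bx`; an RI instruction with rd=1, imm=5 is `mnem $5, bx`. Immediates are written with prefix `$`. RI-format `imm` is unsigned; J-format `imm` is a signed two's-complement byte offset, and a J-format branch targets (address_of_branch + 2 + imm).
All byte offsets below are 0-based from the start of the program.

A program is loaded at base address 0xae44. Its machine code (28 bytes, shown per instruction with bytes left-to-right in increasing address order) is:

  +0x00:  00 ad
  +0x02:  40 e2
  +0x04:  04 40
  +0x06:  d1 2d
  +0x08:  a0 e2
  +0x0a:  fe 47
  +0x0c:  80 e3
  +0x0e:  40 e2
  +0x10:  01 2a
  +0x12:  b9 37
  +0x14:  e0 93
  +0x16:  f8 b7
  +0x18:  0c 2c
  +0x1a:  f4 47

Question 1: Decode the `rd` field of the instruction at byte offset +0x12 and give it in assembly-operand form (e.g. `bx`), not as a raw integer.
+0x12: b9 37 ⇒ word 0x37b9 (little)
  top 5b → 0x6 → andi [RI]
  rd: (w>>8)&0x7=0x7 → sp
  imm: (w>>0)&0xff=0xb9 → $185

sp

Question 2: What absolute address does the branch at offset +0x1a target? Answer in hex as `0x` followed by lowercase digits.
[1a] f4 47 → 0x47f4
  top 5b → 0x8 → beq [J]
  imm: (w>>0)&0x7ff=0x7f4 (s11→-12) → $-12
  target = base 0xae44 + off 0x1a + 2 + imm -12 = 0xae54

0xae54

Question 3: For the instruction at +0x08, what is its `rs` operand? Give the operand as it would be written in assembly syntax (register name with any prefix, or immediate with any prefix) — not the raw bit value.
off 0x08: read a0 e2 as little → 0xe2a0
  top 5b → 0x1c → or [RR]
  rd: (w>>8)&0x7=0x2 → cx
  rs: (w>>5)&0x7=0x5 → di

di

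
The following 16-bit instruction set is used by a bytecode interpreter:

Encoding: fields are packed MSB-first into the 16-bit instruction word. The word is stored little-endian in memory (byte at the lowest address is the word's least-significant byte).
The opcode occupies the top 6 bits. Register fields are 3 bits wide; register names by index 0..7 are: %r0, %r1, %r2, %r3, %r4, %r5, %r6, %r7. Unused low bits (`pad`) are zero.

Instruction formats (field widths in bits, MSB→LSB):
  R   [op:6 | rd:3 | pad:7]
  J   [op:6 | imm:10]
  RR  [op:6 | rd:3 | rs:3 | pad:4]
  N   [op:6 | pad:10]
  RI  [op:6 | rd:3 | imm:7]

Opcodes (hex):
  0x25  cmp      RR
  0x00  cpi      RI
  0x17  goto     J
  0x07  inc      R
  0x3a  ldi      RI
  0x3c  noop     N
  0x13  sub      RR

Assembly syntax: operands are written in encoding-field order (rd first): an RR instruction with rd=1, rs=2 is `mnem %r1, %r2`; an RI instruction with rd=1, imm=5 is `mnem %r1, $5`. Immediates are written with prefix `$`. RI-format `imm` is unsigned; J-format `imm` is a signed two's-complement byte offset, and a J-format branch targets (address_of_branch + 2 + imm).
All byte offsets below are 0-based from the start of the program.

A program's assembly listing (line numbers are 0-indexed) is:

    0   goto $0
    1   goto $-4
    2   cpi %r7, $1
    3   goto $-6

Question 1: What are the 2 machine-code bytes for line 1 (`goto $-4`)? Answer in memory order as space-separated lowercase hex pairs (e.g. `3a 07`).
1. goto fields op=0x17:6|imm=-4:10 → word 5ffch → fc 5f

fc 5f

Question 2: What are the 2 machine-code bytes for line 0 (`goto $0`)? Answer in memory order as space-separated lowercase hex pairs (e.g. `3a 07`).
line 0 (goto): pack op=0x17:6|imm=0:10 = 0x5c00; little→ 00 5c

00 5c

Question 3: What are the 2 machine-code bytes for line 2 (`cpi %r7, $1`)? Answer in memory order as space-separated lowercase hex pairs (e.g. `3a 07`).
line 2 (cpi): pack op=0x0:6|rd=7:3|imm=1:7 = 0x0381; little→ 81 03

81 03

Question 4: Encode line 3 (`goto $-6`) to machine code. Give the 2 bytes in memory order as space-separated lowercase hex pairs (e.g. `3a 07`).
3. goto fields op=0x17:6|imm=-6:10 → word 5ffah → fa 5f

fa 5f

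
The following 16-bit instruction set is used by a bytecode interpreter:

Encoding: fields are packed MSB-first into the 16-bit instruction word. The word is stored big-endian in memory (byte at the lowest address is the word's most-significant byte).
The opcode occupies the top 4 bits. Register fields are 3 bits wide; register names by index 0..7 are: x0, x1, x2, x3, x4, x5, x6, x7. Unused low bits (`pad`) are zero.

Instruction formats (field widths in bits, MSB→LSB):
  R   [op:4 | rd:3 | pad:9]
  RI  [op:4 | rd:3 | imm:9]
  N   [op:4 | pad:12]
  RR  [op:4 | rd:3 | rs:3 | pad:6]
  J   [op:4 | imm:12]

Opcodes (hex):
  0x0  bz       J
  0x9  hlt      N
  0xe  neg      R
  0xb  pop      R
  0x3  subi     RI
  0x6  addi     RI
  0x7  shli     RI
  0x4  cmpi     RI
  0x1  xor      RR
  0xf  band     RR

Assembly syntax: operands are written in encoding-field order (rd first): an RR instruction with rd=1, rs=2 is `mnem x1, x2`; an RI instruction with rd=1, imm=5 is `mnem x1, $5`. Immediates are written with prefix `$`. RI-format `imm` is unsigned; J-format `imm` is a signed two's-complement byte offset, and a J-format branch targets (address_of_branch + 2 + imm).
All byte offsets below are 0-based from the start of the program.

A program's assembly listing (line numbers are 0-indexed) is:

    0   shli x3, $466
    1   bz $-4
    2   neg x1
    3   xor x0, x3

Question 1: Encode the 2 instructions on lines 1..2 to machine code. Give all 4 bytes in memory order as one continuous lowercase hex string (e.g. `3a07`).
1. bz fields op=0x0:4|imm=-4:12 → word 0ffch → 0f fc
2. neg fields op=0xe:4|rd=1:3|pad=0:9 → word e200h → e2 00

0ffce200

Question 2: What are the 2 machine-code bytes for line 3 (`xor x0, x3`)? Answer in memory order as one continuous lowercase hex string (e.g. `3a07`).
10c0

3. xor fields op=0x1:4|rd=0:3|rs=3:3|pad=0:6 → word 10c0h → 10 c0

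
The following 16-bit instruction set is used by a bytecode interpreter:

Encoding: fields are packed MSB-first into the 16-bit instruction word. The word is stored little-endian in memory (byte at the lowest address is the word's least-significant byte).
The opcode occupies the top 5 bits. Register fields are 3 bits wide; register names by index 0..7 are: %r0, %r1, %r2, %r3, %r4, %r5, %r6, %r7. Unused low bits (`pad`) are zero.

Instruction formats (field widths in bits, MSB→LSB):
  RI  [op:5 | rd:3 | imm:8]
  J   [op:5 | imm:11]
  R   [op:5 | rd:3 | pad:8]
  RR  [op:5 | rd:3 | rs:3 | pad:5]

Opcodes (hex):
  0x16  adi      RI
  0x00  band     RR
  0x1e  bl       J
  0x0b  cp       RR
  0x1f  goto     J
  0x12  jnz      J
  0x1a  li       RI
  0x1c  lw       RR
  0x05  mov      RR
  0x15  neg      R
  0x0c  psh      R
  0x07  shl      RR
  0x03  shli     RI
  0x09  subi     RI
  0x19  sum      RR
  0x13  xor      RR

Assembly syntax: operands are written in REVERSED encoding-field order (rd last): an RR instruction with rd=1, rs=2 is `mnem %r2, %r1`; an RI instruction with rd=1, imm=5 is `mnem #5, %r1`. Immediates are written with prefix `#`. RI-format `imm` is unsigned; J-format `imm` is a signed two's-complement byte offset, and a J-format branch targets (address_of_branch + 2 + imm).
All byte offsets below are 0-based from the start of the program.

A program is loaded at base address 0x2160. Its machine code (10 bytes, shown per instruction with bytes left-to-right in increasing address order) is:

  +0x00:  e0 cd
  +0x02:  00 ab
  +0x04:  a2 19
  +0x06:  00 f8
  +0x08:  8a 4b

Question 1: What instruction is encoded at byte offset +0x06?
goto #0

[06] 00 f8 → 0xf800
  op=0xf800>>11=0x1f ⇒ goto (J)
  [10:0] imm=0 = #0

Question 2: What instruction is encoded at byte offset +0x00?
sum %r7, %r5

@+00  little-endian(e0 cd) = 0xcde0
  opcode bits[15:11]=0x19: sum/RR
  rd: (w>>8)&0x7=0x5 → %r5
  rs: (w>>5)&0x7=0x7 → %r7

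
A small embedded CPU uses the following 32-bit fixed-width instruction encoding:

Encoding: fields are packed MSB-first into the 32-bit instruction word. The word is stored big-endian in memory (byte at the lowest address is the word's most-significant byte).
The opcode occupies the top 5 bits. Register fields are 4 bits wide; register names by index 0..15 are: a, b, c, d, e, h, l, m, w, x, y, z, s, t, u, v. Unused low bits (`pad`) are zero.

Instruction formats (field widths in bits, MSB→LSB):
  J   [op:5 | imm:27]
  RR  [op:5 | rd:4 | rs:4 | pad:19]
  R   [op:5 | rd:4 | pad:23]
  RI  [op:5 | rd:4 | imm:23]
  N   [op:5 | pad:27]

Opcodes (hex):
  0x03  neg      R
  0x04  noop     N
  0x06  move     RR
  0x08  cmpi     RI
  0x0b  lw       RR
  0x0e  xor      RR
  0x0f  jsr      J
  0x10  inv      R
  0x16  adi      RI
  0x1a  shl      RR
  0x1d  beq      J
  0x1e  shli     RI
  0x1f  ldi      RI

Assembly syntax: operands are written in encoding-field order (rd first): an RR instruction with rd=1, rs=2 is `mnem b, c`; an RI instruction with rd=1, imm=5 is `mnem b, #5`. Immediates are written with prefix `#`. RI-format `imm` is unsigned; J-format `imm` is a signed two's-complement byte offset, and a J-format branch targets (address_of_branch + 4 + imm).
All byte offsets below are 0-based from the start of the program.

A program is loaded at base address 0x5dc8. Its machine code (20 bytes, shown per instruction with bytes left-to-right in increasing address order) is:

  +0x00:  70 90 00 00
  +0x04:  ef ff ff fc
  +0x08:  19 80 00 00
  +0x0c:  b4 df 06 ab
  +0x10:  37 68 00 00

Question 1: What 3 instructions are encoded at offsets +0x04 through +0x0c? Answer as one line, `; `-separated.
beq #-4; neg d; adi x, #6227627

@+04  big-endian(ef ff ff fc) = 0xeffffffc
  opcode bits[31:27]=0x1d: beq/J
  imm: (w>>0)&0x7ffffff=0x7fffffc (s27→-4) → #-4
@+08  big-endian(19 80 00 00) = 0x19800000
  opcode bits[31:27]=0x3: neg/R
  rd: (w>>23)&0xf=0x3 → d
@+0c  big-endian(b4 df 06 ab) = 0xb4df06ab
  opcode bits[31:27]=0x16: adi/RI
  rd: (w>>23)&0xf=0x9 → x
  imm: (w>>0)&0x7fffff=0x5f06ab → #6227627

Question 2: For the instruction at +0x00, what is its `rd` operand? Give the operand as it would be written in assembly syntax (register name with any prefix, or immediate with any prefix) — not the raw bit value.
b

off 0x00: read 70 90 00 00 as big → 0x70900000
  top 5b → 0xe → xor [RR]
  [26:23] rd=1 = b
  [22:19] rs=2 = c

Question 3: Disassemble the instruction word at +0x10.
[10] 37 68 00 00 → 0x37680000
  op=0x37680000>>27=0x6 ⇒ move (RR)
  [26:23] rd=14 = u
  [22:19] rs=13 = t

move u, t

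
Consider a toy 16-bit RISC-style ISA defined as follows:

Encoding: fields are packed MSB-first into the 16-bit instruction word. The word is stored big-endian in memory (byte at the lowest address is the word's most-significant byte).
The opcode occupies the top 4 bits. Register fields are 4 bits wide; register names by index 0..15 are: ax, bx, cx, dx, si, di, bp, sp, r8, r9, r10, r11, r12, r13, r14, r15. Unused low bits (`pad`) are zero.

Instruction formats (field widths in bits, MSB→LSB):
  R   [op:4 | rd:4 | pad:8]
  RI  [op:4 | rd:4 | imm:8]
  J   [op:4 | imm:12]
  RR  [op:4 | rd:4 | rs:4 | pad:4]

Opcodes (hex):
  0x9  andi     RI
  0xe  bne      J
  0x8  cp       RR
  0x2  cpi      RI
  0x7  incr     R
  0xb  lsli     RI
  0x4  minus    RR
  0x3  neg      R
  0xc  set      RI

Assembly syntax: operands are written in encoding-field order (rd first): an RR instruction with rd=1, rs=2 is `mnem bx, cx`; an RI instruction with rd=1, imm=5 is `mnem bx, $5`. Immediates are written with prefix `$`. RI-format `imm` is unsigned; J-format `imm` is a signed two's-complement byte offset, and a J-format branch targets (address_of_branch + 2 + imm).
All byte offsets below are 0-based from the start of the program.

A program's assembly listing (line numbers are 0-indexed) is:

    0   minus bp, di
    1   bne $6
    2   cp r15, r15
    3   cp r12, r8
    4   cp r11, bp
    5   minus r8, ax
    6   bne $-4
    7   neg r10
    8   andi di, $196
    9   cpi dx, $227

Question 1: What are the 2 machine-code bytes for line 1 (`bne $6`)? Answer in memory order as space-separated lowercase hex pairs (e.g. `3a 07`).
L1: bne op=0xe:4|imm=6:12 ⇒ 0xe006 ⇒ big e0 06

e0 06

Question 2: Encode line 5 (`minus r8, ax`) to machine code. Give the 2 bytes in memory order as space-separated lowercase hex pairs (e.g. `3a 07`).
48 00

5. minus fields op=0x4:4|rd=8:4|rs=0:4|pad=0:4 → word 4800h → 48 00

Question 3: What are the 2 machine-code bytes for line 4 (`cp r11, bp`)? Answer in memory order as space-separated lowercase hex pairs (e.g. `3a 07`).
L4: cp op=0x8:4|rd=11:4|rs=6:4|pad=0:4 ⇒ 0x8b60 ⇒ big 8b 60

8b 60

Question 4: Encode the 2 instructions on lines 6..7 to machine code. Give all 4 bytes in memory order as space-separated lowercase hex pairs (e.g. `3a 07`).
6. bne fields op=0xe:4|imm=-4:12 → word effch → ef fc
7. neg fields op=0x3:4|rd=10:4|pad=0:8 → word 3a00h → 3a 00

ef fc 3a 00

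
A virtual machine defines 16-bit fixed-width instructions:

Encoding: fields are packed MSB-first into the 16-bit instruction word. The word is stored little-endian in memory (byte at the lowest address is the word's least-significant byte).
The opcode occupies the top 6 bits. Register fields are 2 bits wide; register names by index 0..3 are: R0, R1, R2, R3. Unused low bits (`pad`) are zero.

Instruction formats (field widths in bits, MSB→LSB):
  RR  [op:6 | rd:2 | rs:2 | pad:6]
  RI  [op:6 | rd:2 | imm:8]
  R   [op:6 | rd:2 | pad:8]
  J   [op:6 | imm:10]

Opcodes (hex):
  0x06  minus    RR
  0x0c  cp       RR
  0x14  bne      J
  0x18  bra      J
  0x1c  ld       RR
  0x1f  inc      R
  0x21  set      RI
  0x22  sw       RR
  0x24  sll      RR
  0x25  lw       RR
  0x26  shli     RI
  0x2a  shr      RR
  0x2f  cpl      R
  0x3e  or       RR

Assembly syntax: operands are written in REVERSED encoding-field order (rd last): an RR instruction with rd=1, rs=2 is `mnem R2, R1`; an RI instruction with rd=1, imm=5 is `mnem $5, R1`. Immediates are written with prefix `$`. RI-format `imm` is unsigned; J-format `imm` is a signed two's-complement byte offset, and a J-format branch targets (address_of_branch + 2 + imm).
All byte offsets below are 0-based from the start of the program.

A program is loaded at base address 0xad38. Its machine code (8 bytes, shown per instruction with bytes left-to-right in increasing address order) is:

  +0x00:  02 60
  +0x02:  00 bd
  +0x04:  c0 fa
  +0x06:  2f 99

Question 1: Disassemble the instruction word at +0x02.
[02] 00 bd → 0xbd00
  op=0xbd00>>10=0x2f ⇒ cpl (R)
  [9:8] rd=1 = R1

cpl R1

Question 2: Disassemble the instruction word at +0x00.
off 0x00: read 02 60 as little → 0x6002
  top 6b → 0x18 → bra [J]
  imm@[9:0]=0x2 ⇒ $2

bra $2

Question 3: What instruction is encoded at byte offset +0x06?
off 0x06: read 2f 99 as little → 0x992f
  top 6b → 0x26 → shli [RI]
  rd: (w>>8)&0x3=0x1 → R1
  imm: (w>>0)&0xff=0x2f → $47

shli $47, R1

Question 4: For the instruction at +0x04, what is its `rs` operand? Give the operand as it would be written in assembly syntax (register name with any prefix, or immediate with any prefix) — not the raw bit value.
R3

off 0x04: read c0 fa as little → 0xfac0
  top 6b → 0x3e → or [RR]
  [9:8] rd=2 = R2
  [7:6] rs=3 = R3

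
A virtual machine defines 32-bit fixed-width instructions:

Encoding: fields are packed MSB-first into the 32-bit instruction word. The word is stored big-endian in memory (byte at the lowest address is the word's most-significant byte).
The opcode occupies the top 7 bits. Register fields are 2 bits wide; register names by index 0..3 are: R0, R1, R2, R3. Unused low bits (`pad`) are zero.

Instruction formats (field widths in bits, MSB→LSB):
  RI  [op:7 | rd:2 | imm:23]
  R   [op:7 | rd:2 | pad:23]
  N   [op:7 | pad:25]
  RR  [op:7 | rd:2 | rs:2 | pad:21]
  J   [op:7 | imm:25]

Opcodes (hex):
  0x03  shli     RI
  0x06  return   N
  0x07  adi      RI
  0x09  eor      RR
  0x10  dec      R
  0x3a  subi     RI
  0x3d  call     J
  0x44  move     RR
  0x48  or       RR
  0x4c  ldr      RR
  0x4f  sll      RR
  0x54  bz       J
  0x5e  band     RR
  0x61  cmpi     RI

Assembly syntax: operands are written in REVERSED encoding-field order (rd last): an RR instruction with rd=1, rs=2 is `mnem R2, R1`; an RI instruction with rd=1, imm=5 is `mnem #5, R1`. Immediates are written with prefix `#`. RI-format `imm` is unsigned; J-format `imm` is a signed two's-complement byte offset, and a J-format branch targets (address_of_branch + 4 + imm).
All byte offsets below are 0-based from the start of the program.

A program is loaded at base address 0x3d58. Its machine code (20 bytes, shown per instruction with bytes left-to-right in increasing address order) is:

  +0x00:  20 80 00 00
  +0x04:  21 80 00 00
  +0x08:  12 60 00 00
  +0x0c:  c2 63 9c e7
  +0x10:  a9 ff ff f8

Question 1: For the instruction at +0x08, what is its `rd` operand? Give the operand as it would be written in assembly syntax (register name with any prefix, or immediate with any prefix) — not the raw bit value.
R0

@+08  big-endian(12 60 00 00) = 0x12600000
  op=0x12600000>>25=0x9 ⇒ eor (RR)
  [24:23] rd=0 = R0
  [22:21] rs=3 = R3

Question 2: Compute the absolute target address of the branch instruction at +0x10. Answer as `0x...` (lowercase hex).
0x3d64

[10] a9 ff ff f8 → 0xa9fffff8
  opcode bits[31:25]=0x54: bz/J
  imm@[24:0]=0x1fffff8 (s25→-8) ⇒ #-8
  target = base 0x3d58 + off 0x10 + 4 + imm -8 = 0x3d64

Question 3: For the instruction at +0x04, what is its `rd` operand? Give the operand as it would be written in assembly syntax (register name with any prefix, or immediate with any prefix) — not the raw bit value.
R3

@+04  big-endian(21 80 00 00) = 0x21800000
  top 7b → 0x10 → dec [R]
  rd: (w>>23)&0x3=0x3 → R3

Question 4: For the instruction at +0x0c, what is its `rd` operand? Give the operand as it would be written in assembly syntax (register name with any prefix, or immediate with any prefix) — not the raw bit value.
@+0c  big-endian(c2 63 9c e7) = 0xc2639ce7
  op=0xc2639ce7>>25=0x61 ⇒ cmpi (RI)
  rd: (w>>23)&0x3=0x0 → R0
  imm: (w>>0)&0x7fffff=0x639ce7 → #6528231

R0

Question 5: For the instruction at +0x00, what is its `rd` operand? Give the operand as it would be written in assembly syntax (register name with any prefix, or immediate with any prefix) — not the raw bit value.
R1

@+00  big-endian(20 80 00 00) = 0x20800000
  top 7b → 0x10 → dec [R]
  rd: (w>>23)&0x3=0x1 → R1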